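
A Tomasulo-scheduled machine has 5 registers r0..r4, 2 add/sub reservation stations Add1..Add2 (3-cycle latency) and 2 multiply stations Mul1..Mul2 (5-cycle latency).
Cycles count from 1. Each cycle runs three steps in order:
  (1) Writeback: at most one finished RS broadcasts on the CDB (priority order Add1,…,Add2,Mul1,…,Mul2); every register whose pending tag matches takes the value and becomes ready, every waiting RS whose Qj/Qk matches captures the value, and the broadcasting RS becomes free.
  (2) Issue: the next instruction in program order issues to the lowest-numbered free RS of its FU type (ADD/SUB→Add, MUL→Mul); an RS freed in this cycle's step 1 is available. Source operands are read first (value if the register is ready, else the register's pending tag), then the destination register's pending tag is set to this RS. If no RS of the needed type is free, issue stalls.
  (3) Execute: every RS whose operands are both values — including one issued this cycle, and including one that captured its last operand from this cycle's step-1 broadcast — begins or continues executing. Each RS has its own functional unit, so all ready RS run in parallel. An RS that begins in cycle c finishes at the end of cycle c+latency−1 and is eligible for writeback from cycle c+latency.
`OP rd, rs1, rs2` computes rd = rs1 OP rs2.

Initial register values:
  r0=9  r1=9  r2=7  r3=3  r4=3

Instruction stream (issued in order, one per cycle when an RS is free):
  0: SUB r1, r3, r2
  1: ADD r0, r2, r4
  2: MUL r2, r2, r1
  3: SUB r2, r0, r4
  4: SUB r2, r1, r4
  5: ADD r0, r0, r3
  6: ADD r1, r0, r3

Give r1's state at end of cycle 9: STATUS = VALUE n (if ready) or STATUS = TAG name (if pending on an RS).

STATUS = TAG Add2

cycle 1: issue SUB r1<-Add1 // r0:9,r1:Add1,r2:7,r3:3,r4:3
cycle 2: issue ADD r0<-Add2 // r0:Add2,r1:Add1,r2:7,r3:3,r4:3
cycle 3: issue MUL r2<-Mul1 // r0:Add2,r1:Add1,r2:Mul1,r3:3,r4:3
cycle 4: CDB Add1=-4; issue SUB r2<-Add1 // r0:Add2,r1:-4,r2:Add1,r3:3,r4:3
cycle 5: CDB Add2=10; issue SUB r2<-Add2 // r0:10,r1:-4,r2:Add2,r3:3,r4:3
cycle 6: stall // r0:10,r1:-4,r2:Add2,r3:3,r4:3
cycle 7: stall // r0:10,r1:-4,r2:Add2,r3:3,r4:3
cycle 8: CDB Add1=7; issue ADD r0<-Add1 // r0:Add1,r1:-4,r2:Add2,r3:3,r4:3
cycle 9: CDB Add2=-7; issue ADD r1<-Add2 // r0:Add1,r1:Add2,r2:-7,r3:3,r4:3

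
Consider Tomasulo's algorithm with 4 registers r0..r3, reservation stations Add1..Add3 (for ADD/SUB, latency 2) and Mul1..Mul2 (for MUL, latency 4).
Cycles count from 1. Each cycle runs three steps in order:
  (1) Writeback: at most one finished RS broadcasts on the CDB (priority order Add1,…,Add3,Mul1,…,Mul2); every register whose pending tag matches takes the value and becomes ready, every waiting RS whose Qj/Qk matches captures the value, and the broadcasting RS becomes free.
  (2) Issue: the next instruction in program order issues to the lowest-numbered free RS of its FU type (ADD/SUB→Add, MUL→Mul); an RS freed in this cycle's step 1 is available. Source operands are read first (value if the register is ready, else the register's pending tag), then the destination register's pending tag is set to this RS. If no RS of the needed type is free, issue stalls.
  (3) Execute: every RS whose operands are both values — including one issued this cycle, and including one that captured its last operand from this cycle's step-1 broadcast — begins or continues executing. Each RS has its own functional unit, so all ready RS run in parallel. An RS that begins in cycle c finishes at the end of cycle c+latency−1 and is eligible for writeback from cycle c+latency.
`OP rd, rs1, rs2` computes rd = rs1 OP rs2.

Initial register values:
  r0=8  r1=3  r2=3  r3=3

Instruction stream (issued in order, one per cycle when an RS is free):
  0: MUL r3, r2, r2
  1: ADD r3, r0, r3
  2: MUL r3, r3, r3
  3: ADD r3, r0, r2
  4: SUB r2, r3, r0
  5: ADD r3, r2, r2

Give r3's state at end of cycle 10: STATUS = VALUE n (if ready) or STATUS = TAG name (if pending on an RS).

c1: issue MUL r3<-Mul1 | r0:8,r1:3,r2:3,r3:Mul1
c2: issue ADD r3<-Add1 | r0:8,r1:3,r2:3,r3:Add1
c3: issue MUL r3<-Mul2 | r0:8,r1:3,r2:3,r3:Mul2
c4: issue ADD r3<-Add2 | r0:8,r1:3,r2:3,r3:Add2
c5: CDB Mul1=9; issue SUB r2<-Add3 | r0:8,r1:3,r2:Add3,r3:Add2
c6: CDB Add2=11; issue ADD r3<-Add2 | r0:8,r1:3,r2:Add3,r3:Add2
c7: CDB Add1=17 | r0:8,r1:3,r2:Add3,r3:Add2
c8: CDB Add3=3 | r0:8,r1:3,r2:3,r3:Add2
c9: - | r0:8,r1:3,r2:3,r3:Add2
c10: CDB Add2=6 | r0:8,r1:3,r2:3,r3:6

STATUS = VALUE 6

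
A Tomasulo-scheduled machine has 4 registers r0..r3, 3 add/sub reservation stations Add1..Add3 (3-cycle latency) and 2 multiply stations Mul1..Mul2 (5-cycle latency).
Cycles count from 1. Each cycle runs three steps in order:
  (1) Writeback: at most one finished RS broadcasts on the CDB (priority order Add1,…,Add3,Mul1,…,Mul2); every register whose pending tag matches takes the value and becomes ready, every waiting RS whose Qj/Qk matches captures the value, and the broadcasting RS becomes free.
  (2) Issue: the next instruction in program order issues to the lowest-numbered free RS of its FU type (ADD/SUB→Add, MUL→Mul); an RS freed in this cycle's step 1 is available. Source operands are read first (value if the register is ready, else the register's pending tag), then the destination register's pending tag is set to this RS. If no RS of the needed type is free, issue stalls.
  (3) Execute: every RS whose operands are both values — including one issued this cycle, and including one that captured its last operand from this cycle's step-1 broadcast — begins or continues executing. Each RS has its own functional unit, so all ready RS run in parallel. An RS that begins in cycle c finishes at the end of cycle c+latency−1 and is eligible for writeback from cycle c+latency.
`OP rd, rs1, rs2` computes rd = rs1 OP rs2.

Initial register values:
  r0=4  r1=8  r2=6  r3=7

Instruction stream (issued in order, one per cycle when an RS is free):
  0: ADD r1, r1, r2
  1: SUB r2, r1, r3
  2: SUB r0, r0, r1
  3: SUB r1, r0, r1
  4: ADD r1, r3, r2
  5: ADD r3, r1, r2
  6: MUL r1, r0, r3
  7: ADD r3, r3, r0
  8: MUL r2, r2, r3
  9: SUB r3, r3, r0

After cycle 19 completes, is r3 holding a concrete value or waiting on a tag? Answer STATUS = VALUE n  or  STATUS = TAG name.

cycle 1: issue ADD r1<-Add1 // r0:4,r1:Add1,r2:6,r3:7
cycle 2: issue SUB r2<-Add2 // r0:4,r1:Add1,r2:Add2,r3:7
cycle 3: issue SUB r0<-Add3 // r0:Add3,r1:Add1,r2:Add2,r3:7
cycle 4: CDB Add1=14; issue SUB r1<-Add1 // r0:Add3,r1:Add1,r2:Add2,r3:7
cycle 5: stall // r0:Add3,r1:Add1,r2:Add2,r3:7
cycle 6: stall // r0:Add3,r1:Add1,r2:Add2,r3:7
cycle 7: CDB Add2=7; issue ADD r1<-Add2 // r0:Add3,r1:Add2,r2:7,r3:7
cycle 8: CDB Add3=-10; issue ADD r3<-Add3 // r0:-10,r1:Add2,r2:7,r3:Add3
cycle 9: issue MUL r1<-Mul1 // r0:-10,r1:Mul1,r2:7,r3:Add3
cycle 10: CDB Add2=14; issue ADD r3<-Add2 // r0:-10,r1:Mul1,r2:7,r3:Add2
cycle 11: CDB Add1=-24; issue MUL r2<-Mul2 // r0:-10,r1:Mul1,r2:Mul2,r3:Add2
cycle 12: issue SUB r3<-Add1 // r0:-10,r1:Mul1,r2:Mul2,r3:Add1
cycle 13: CDB Add3=21 // r0:-10,r1:Mul1,r2:Mul2,r3:Add1
cycle 14: - // r0:-10,r1:Mul1,r2:Mul2,r3:Add1
cycle 15: - // r0:-10,r1:Mul1,r2:Mul2,r3:Add1
cycle 16: CDB Add2=11 // r0:-10,r1:Mul1,r2:Mul2,r3:Add1
cycle 17: - // r0:-10,r1:Mul1,r2:Mul2,r3:Add1
cycle 18: CDB Mul1=-210 // r0:-10,r1:-210,r2:Mul2,r3:Add1
cycle 19: CDB Add1=21 // r0:-10,r1:-210,r2:Mul2,r3:21

STATUS = VALUE 21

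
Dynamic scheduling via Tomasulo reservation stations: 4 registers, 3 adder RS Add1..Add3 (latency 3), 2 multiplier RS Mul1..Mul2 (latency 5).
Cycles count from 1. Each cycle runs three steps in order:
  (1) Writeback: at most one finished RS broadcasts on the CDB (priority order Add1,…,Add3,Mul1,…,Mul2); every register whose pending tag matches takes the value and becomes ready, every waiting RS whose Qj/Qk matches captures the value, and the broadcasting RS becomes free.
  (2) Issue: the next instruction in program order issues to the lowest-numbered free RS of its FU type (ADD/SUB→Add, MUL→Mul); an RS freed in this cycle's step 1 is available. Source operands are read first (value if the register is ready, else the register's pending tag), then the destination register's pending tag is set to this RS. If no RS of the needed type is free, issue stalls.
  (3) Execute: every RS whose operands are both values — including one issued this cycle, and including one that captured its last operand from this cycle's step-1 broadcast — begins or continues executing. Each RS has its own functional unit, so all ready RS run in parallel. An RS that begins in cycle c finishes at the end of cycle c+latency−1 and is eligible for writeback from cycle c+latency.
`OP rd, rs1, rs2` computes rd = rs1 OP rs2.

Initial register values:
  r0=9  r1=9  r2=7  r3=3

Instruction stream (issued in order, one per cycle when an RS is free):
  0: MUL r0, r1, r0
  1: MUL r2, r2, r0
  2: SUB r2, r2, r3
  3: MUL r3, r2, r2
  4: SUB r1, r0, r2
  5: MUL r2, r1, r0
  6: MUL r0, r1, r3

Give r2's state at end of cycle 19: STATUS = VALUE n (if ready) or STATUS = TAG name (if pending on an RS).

c1: issue MUL r0<-Mul1 | r0:Mul1,r1:9,r2:7,r3:3
c2: issue MUL r2<-Mul2 | r0:Mul1,r1:9,r2:Mul2,r3:3
c3: issue SUB r2<-Add1 | r0:Mul1,r1:9,r2:Add1,r3:3
c4: stall | r0:Mul1,r1:9,r2:Add1,r3:3
c5: stall | r0:Mul1,r1:9,r2:Add1,r3:3
c6: CDB Mul1=81; issue MUL r3<-Mul1 | r0:81,r1:9,r2:Add1,r3:Mul1
c7: issue SUB r1<-Add2 | r0:81,r1:Add2,r2:Add1,r3:Mul1
c8: stall | r0:81,r1:Add2,r2:Add1,r3:Mul1
c9: stall | r0:81,r1:Add2,r2:Add1,r3:Mul1
c10: stall | r0:81,r1:Add2,r2:Add1,r3:Mul1
c11: CDB Mul2=567; issue MUL r2<-Mul2 | r0:81,r1:Add2,r2:Mul2,r3:Mul1
c12: stall | r0:81,r1:Add2,r2:Mul2,r3:Mul1
c13: stall | r0:81,r1:Add2,r2:Mul2,r3:Mul1
c14: CDB Add1=564; stall | r0:81,r1:Add2,r2:Mul2,r3:Mul1
c15: stall | r0:81,r1:Add2,r2:Mul2,r3:Mul1
c16: stall | r0:81,r1:Add2,r2:Mul2,r3:Mul1
c17: CDB Add2=-483; stall | r0:81,r1:-483,r2:Mul2,r3:Mul1
c18: stall | r0:81,r1:-483,r2:Mul2,r3:Mul1
c19: CDB Mul1=318096; issue MUL r0<-Mul1 | r0:Mul1,r1:-483,r2:Mul2,r3:318096

STATUS = TAG Mul2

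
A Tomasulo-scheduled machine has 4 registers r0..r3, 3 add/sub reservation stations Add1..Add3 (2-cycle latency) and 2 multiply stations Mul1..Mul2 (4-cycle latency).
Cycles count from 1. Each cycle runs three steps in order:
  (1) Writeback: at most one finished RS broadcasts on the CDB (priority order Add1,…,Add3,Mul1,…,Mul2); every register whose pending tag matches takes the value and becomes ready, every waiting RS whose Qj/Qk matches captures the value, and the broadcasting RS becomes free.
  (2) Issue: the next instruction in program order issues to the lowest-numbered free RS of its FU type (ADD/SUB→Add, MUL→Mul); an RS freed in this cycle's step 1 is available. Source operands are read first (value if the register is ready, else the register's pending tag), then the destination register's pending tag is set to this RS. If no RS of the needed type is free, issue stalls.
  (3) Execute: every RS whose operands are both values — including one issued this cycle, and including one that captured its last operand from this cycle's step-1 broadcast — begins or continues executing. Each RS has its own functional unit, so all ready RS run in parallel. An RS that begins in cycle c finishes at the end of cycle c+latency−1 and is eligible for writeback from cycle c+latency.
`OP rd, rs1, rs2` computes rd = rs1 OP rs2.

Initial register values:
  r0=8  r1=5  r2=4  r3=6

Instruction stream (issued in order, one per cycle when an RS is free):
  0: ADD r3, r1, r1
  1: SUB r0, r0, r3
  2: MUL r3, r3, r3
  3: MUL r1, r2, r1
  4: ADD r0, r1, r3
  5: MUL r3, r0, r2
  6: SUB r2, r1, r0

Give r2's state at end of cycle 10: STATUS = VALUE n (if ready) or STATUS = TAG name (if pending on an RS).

STATUS = TAG Add2

  c1: issue ADD r3<-Add1  regs: r0:8,r1:5,r2:4,r3:Add1
  c2: issue SUB r0<-Add2  regs: r0:Add2,r1:5,r2:4,r3:Add1
  c3: CDB Add1=10; issue MUL r3<-Mul1  regs: r0:Add2,r1:5,r2:4,r3:Mul1
  c4: issue MUL r1<-Mul2  regs: r0:Add2,r1:Mul2,r2:4,r3:Mul1
  c5: CDB Add2=-2; issue ADD r0<-Add1  regs: r0:Add1,r1:Mul2,r2:4,r3:Mul1
  c6: stall  regs: r0:Add1,r1:Mul2,r2:4,r3:Mul1
  c7: CDB Mul1=100; issue MUL r3<-Mul1  regs: r0:Add1,r1:Mul2,r2:4,r3:Mul1
  c8: CDB Mul2=20; issue SUB r2<-Add2  regs: r0:Add1,r1:20,r2:Add2,r3:Mul1
  c9: -  regs: r0:Add1,r1:20,r2:Add2,r3:Mul1
  c10: CDB Add1=120  regs: r0:120,r1:20,r2:Add2,r3:Mul1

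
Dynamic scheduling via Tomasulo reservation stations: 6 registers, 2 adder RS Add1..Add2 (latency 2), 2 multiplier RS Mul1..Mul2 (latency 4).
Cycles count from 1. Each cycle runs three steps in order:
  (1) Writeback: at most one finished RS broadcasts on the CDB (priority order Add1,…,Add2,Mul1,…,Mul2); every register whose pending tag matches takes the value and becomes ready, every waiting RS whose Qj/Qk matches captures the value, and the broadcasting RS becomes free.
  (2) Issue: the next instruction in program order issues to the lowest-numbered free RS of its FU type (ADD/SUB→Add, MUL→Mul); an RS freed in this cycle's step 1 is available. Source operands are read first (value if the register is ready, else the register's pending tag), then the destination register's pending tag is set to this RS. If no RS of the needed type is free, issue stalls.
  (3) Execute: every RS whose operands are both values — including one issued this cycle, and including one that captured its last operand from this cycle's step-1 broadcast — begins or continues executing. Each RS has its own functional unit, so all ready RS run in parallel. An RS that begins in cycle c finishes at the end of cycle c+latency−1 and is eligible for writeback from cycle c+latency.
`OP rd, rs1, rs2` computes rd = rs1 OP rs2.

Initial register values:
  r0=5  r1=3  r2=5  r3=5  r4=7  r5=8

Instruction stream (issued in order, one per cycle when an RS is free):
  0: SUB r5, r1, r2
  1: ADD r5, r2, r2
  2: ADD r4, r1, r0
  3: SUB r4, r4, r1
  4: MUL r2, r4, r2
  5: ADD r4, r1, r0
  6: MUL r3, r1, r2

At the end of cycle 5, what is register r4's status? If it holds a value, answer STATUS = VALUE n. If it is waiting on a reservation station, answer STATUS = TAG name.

  c1: issue SUB r5<-Add1  regs: r0:5,r1:3,r2:5,r3:5,r4:7,r5:Add1
  c2: issue ADD r5<-Add2  regs: r0:5,r1:3,r2:5,r3:5,r4:7,r5:Add2
  c3: CDB Add1=-2; issue ADD r4<-Add1  regs: r0:5,r1:3,r2:5,r3:5,r4:Add1,r5:Add2
  c4: CDB Add2=10; issue SUB r4<-Add2  regs: r0:5,r1:3,r2:5,r3:5,r4:Add2,r5:10
  c5: CDB Add1=8; issue MUL r2<-Mul1  regs: r0:5,r1:3,r2:Mul1,r3:5,r4:Add2,r5:10

STATUS = TAG Add2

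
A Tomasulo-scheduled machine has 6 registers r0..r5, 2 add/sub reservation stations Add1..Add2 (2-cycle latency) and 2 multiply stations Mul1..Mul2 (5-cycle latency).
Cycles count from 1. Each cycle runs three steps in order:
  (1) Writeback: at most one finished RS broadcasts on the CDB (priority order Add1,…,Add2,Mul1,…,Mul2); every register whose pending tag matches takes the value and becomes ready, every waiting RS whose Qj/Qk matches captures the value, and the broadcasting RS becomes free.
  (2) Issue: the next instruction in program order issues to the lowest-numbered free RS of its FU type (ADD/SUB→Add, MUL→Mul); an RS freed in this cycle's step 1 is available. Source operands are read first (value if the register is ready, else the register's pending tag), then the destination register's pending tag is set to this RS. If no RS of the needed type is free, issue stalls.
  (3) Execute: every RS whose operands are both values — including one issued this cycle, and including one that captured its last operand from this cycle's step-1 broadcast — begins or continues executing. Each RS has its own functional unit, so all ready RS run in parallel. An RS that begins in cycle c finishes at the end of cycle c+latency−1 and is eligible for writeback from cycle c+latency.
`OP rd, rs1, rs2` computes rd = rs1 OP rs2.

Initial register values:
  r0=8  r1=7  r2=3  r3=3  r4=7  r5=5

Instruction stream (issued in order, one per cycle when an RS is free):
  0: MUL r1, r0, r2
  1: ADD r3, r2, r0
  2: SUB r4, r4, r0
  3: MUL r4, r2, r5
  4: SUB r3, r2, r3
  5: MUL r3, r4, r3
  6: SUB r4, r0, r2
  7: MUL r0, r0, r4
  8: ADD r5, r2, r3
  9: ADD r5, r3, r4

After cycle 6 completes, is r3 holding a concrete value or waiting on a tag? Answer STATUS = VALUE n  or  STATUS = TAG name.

cycle 1: issue MUL r1<-Mul1 // r0:8,r1:Mul1,r2:3,r3:3,r4:7,r5:5
cycle 2: issue ADD r3<-Add1 // r0:8,r1:Mul1,r2:3,r3:Add1,r4:7,r5:5
cycle 3: issue SUB r4<-Add2 // r0:8,r1:Mul1,r2:3,r3:Add1,r4:Add2,r5:5
cycle 4: CDB Add1=11; issue MUL r4<-Mul2 // r0:8,r1:Mul1,r2:3,r3:11,r4:Mul2,r5:5
cycle 5: CDB Add2=-1; issue SUB r3<-Add1 // r0:8,r1:Mul1,r2:3,r3:Add1,r4:Mul2,r5:5
cycle 6: CDB Mul1=24; issue MUL r3<-Mul1 // r0:8,r1:24,r2:3,r3:Mul1,r4:Mul2,r5:5

STATUS = TAG Mul1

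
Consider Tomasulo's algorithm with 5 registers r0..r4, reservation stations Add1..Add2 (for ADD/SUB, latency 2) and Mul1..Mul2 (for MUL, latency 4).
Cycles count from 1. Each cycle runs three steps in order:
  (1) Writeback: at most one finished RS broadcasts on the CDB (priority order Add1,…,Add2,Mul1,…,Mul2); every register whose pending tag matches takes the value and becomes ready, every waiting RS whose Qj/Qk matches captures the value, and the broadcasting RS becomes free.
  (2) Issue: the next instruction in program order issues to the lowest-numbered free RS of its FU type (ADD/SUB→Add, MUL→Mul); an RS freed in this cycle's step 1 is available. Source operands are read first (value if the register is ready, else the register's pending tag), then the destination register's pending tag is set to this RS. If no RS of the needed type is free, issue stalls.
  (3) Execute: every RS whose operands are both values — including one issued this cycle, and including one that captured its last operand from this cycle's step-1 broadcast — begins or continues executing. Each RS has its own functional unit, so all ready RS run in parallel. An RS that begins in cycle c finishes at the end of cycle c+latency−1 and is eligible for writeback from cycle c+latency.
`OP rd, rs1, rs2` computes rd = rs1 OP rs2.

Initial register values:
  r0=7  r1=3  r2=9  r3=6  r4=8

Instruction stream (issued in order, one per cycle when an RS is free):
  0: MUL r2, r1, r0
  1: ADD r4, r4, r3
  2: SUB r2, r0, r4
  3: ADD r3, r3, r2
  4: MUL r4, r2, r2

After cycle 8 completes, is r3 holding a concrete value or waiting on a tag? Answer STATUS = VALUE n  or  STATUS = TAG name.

STATUS = VALUE -1

c1: issue MUL r2<-Mul1 | r0:7,r1:3,r2:Mul1,r3:6,r4:8
c2: issue ADD r4<-Add1 | r0:7,r1:3,r2:Mul1,r3:6,r4:Add1
c3: issue SUB r2<-Add2 | r0:7,r1:3,r2:Add2,r3:6,r4:Add1
c4: CDB Add1=14; issue ADD r3<-Add1 | r0:7,r1:3,r2:Add2,r3:Add1,r4:14
c5: CDB Mul1=21; issue MUL r4<-Mul1 | r0:7,r1:3,r2:Add2,r3:Add1,r4:Mul1
c6: CDB Add2=-7 | r0:7,r1:3,r2:-7,r3:Add1,r4:Mul1
c7: - | r0:7,r1:3,r2:-7,r3:Add1,r4:Mul1
c8: CDB Add1=-1 | r0:7,r1:3,r2:-7,r3:-1,r4:Mul1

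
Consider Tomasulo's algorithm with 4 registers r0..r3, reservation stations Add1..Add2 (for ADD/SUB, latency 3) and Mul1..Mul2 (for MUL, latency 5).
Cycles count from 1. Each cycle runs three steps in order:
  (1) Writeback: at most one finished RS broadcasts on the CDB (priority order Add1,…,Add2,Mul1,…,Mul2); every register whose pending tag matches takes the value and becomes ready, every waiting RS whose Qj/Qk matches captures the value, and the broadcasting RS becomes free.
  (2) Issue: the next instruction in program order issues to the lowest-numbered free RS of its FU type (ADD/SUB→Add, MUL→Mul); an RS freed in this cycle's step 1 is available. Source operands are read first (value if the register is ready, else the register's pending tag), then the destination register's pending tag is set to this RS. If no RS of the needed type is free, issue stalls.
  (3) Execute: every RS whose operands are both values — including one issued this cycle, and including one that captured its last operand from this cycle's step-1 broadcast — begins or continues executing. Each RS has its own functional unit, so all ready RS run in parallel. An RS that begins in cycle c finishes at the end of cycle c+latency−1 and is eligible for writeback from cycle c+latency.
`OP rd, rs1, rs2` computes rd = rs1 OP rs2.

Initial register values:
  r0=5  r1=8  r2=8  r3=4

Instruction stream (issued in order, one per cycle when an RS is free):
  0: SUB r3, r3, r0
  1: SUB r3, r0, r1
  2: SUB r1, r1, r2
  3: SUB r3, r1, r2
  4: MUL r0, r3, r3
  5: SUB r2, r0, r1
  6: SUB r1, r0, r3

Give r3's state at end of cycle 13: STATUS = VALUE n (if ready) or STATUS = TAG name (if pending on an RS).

  c1: issue SUB r3<-Add1  regs: r0:5,r1:8,r2:8,r3:Add1
  c2: issue SUB r3<-Add2  regs: r0:5,r1:8,r2:8,r3:Add2
  c3: stall  regs: r0:5,r1:8,r2:8,r3:Add2
  c4: CDB Add1=-1; issue SUB r1<-Add1  regs: r0:5,r1:Add1,r2:8,r3:Add2
  c5: CDB Add2=-3; issue SUB r3<-Add2  regs: r0:5,r1:Add1,r2:8,r3:Add2
  c6: issue MUL r0<-Mul1  regs: r0:Mul1,r1:Add1,r2:8,r3:Add2
  c7: CDB Add1=0; issue SUB r2<-Add1  regs: r0:Mul1,r1:0,r2:Add1,r3:Add2
  c8: stall  regs: r0:Mul1,r1:0,r2:Add1,r3:Add2
  c9: stall  regs: r0:Mul1,r1:0,r2:Add1,r3:Add2
  c10: CDB Add2=-8; issue SUB r1<-Add2  regs: r0:Mul1,r1:Add2,r2:Add1,r3:-8
  c11: -  regs: r0:Mul1,r1:Add2,r2:Add1,r3:-8
  c12: -  regs: r0:Mul1,r1:Add2,r2:Add1,r3:-8
  c13: -  regs: r0:Mul1,r1:Add2,r2:Add1,r3:-8

STATUS = VALUE -8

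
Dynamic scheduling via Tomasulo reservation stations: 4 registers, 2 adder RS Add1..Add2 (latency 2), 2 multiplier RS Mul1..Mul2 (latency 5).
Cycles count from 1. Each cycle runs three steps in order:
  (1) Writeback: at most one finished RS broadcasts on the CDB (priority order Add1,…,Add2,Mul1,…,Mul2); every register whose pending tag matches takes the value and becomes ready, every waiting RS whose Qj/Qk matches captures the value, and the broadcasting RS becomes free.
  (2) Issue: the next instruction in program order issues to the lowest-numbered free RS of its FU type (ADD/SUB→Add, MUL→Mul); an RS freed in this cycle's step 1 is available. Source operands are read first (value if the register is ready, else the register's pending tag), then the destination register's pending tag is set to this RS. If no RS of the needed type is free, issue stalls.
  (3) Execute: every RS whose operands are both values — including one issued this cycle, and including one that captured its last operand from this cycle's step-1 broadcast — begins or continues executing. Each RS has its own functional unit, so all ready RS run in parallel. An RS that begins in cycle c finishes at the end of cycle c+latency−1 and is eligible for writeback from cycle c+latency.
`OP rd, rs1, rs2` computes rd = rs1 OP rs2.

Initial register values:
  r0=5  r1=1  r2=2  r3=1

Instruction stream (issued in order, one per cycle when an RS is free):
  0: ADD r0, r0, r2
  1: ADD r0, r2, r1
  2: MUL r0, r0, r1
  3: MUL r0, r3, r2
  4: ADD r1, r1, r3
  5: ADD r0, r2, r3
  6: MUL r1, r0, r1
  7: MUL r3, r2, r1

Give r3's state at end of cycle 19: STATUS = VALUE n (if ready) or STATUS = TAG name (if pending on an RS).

STATUS = VALUE 12

cycle 1: issue ADD r0<-Add1 // r0:Add1,r1:1,r2:2,r3:1
cycle 2: issue ADD r0<-Add2 // r0:Add2,r1:1,r2:2,r3:1
cycle 3: CDB Add1=7; issue MUL r0<-Mul1 // r0:Mul1,r1:1,r2:2,r3:1
cycle 4: CDB Add2=3; issue MUL r0<-Mul2 // r0:Mul2,r1:1,r2:2,r3:1
cycle 5: issue ADD r1<-Add1 // r0:Mul2,r1:Add1,r2:2,r3:1
cycle 6: issue ADD r0<-Add2 // r0:Add2,r1:Add1,r2:2,r3:1
cycle 7: CDB Add1=2; stall // r0:Add2,r1:2,r2:2,r3:1
cycle 8: CDB Add2=3; stall // r0:3,r1:2,r2:2,r3:1
cycle 9: CDB Mul1=3; issue MUL r1<-Mul1 // r0:3,r1:Mul1,r2:2,r3:1
cycle 10: CDB Mul2=2; issue MUL r3<-Mul2 // r0:3,r1:Mul1,r2:2,r3:Mul2
cycle 11: - // r0:3,r1:Mul1,r2:2,r3:Mul2
cycle 12: - // r0:3,r1:Mul1,r2:2,r3:Mul2
cycle 13: - // r0:3,r1:Mul1,r2:2,r3:Mul2
cycle 14: CDB Mul1=6 // r0:3,r1:6,r2:2,r3:Mul2
cycle 15: - // r0:3,r1:6,r2:2,r3:Mul2
cycle 16: - // r0:3,r1:6,r2:2,r3:Mul2
cycle 17: - // r0:3,r1:6,r2:2,r3:Mul2
cycle 18: - // r0:3,r1:6,r2:2,r3:Mul2
cycle 19: CDB Mul2=12 // r0:3,r1:6,r2:2,r3:12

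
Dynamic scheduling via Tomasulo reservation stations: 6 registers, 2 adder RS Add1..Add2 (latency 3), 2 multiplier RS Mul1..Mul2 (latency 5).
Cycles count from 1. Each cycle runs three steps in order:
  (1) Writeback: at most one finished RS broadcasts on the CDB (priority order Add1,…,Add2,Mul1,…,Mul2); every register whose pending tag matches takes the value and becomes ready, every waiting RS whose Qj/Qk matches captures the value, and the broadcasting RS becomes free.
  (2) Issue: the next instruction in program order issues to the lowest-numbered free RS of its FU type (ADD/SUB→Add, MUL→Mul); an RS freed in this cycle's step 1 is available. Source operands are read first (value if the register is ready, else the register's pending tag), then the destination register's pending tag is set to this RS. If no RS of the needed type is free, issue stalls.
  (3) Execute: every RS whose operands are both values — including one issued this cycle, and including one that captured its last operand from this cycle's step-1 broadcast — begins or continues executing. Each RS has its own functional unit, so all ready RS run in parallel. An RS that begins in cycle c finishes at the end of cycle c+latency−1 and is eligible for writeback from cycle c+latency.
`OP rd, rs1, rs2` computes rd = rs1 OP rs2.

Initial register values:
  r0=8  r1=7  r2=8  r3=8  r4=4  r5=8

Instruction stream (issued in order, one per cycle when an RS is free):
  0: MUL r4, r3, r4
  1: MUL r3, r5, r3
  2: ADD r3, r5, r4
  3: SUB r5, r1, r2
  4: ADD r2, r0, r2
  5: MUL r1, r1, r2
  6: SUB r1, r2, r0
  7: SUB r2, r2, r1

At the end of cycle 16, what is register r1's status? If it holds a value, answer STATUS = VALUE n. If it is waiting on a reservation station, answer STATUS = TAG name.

  c1: issue MUL r4<-Mul1  regs: r0:8,r1:7,r2:8,r3:8,r4:Mul1,r5:8
  c2: issue MUL r3<-Mul2  regs: r0:8,r1:7,r2:8,r3:Mul2,r4:Mul1,r5:8
  c3: issue ADD r3<-Add1  regs: r0:8,r1:7,r2:8,r3:Add1,r4:Mul1,r5:8
  c4: issue SUB r5<-Add2  regs: r0:8,r1:7,r2:8,r3:Add1,r4:Mul1,r5:Add2
  c5: stall  regs: r0:8,r1:7,r2:8,r3:Add1,r4:Mul1,r5:Add2
  c6: CDB Mul1=32; stall  regs: r0:8,r1:7,r2:8,r3:Add1,r4:32,r5:Add2
  c7: CDB Add2=-1; issue ADD r2<-Add2  regs: r0:8,r1:7,r2:Add2,r3:Add1,r4:32,r5:-1
  c8: CDB Mul2=64; issue MUL r1<-Mul1  regs: r0:8,r1:Mul1,r2:Add2,r3:Add1,r4:32,r5:-1
  c9: CDB Add1=40; issue SUB r1<-Add1  regs: r0:8,r1:Add1,r2:Add2,r3:40,r4:32,r5:-1
  c10: CDB Add2=16; issue SUB r2<-Add2  regs: r0:8,r1:Add1,r2:Add2,r3:40,r4:32,r5:-1
  c11: -  regs: r0:8,r1:Add1,r2:Add2,r3:40,r4:32,r5:-1
  c12: -  regs: r0:8,r1:Add1,r2:Add2,r3:40,r4:32,r5:-1
  c13: CDB Add1=8  regs: r0:8,r1:8,r2:Add2,r3:40,r4:32,r5:-1
  c14: -  regs: r0:8,r1:8,r2:Add2,r3:40,r4:32,r5:-1
  c15: CDB Mul1=112  regs: r0:8,r1:8,r2:Add2,r3:40,r4:32,r5:-1
  c16: CDB Add2=8  regs: r0:8,r1:8,r2:8,r3:40,r4:32,r5:-1

STATUS = VALUE 8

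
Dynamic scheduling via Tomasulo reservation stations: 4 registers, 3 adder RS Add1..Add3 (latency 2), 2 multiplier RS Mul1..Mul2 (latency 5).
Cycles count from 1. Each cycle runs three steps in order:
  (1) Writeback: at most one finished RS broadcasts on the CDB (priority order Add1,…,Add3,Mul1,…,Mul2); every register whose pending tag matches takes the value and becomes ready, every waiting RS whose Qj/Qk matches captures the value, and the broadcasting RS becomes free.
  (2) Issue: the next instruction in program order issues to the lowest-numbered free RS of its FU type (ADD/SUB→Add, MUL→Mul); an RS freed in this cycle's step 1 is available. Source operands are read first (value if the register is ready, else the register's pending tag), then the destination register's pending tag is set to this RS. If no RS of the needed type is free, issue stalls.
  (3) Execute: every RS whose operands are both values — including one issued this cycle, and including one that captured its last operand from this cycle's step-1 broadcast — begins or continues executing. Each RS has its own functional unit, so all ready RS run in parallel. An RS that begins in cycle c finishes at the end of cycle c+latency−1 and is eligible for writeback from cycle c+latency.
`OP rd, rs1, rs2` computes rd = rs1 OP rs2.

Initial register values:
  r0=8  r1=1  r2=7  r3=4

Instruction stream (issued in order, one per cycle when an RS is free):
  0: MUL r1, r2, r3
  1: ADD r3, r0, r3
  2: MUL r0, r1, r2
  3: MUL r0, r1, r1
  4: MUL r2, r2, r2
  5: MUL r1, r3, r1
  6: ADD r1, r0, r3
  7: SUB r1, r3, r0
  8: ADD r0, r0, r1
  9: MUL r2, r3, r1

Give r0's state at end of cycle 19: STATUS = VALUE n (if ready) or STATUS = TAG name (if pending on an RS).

  c1: issue MUL r1<-Mul1  regs: r0:8,r1:Mul1,r2:7,r3:4
  c2: issue ADD r3<-Add1  regs: r0:8,r1:Mul1,r2:7,r3:Add1
  c3: issue MUL r0<-Mul2  regs: r0:Mul2,r1:Mul1,r2:7,r3:Add1
  c4: CDB Add1=12; stall  regs: r0:Mul2,r1:Mul1,r2:7,r3:12
  c5: stall  regs: r0:Mul2,r1:Mul1,r2:7,r3:12
  c6: CDB Mul1=28; issue MUL r0<-Mul1  regs: r0:Mul1,r1:28,r2:7,r3:12
  c7: stall  regs: r0:Mul1,r1:28,r2:7,r3:12
  c8: stall  regs: r0:Mul1,r1:28,r2:7,r3:12
  c9: stall  regs: r0:Mul1,r1:28,r2:7,r3:12
  c10: stall  regs: r0:Mul1,r1:28,r2:7,r3:12
  c11: CDB Mul1=784; issue MUL r2<-Mul1  regs: r0:784,r1:28,r2:Mul1,r3:12
  c12: CDB Mul2=196; issue MUL r1<-Mul2  regs: r0:784,r1:Mul2,r2:Mul1,r3:12
  c13: issue ADD r1<-Add1  regs: r0:784,r1:Add1,r2:Mul1,r3:12
  c14: issue SUB r1<-Add2  regs: r0:784,r1:Add2,r2:Mul1,r3:12
  c15: CDB Add1=796; issue ADD r0<-Add1  regs: r0:Add1,r1:Add2,r2:Mul1,r3:12
  c16: CDB Add2=-772; stall  regs: r0:Add1,r1:-772,r2:Mul1,r3:12
  c17: CDB Mul1=49; issue MUL r2<-Mul1  regs: r0:Add1,r1:-772,r2:Mul1,r3:12
  c18: CDB Add1=12  regs: r0:12,r1:-772,r2:Mul1,r3:12
  c19: CDB Mul2=336  regs: r0:12,r1:-772,r2:Mul1,r3:12

STATUS = VALUE 12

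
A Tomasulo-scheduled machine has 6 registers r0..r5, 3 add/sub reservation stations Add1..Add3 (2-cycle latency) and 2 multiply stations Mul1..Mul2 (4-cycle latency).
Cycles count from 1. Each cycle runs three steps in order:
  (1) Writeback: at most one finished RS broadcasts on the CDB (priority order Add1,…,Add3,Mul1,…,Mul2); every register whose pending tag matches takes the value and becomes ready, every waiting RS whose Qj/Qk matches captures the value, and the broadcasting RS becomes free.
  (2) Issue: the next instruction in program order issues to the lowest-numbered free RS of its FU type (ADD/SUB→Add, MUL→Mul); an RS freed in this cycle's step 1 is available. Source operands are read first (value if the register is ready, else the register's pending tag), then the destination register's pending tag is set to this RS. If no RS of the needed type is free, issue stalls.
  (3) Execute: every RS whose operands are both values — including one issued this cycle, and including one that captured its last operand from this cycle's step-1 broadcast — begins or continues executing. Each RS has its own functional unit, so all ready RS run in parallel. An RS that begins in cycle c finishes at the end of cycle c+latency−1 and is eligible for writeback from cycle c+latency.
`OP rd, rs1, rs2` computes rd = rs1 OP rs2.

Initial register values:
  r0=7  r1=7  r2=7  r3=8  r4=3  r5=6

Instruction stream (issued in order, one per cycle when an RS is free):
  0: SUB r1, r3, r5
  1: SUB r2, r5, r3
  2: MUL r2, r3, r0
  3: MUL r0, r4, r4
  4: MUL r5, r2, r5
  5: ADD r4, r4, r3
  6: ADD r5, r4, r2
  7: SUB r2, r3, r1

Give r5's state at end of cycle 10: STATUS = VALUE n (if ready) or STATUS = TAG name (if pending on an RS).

STATUS = TAG Add2

c1: issue SUB r1<-Add1 | r0:7,r1:Add1,r2:7,r3:8,r4:3,r5:6
c2: issue SUB r2<-Add2 | r0:7,r1:Add1,r2:Add2,r3:8,r4:3,r5:6
c3: CDB Add1=2; issue MUL r2<-Mul1 | r0:7,r1:2,r2:Mul1,r3:8,r4:3,r5:6
c4: CDB Add2=-2; issue MUL r0<-Mul2 | r0:Mul2,r1:2,r2:Mul1,r3:8,r4:3,r5:6
c5: stall | r0:Mul2,r1:2,r2:Mul1,r3:8,r4:3,r5:6
c6: stall | r0:Mul2,r1:2,r2:Mul1,r3:8,r4:3,r5:6
c7: CDB Mul1=56; issue MUL r5<-Mul1 | r0:Mul2,r1:2,r2:56,r3:8,r4:3,r5:Mul1
c8: CDB Mul2=9; issue ADD r4<-Add1 | r0:9,r1:2,r2:56,r3:8,r4:Add1,r5:Mul1
c9: issue ADD r5<-Add2 | r0:9,r1:2,r2:56,r3:8,r4:Add1,r5:Add2
c10: CDB Add1=11; issue SUB r2<-Add1 | r0:9,r1:2,r2:Add1,r3:8,r4:11,r5:Add2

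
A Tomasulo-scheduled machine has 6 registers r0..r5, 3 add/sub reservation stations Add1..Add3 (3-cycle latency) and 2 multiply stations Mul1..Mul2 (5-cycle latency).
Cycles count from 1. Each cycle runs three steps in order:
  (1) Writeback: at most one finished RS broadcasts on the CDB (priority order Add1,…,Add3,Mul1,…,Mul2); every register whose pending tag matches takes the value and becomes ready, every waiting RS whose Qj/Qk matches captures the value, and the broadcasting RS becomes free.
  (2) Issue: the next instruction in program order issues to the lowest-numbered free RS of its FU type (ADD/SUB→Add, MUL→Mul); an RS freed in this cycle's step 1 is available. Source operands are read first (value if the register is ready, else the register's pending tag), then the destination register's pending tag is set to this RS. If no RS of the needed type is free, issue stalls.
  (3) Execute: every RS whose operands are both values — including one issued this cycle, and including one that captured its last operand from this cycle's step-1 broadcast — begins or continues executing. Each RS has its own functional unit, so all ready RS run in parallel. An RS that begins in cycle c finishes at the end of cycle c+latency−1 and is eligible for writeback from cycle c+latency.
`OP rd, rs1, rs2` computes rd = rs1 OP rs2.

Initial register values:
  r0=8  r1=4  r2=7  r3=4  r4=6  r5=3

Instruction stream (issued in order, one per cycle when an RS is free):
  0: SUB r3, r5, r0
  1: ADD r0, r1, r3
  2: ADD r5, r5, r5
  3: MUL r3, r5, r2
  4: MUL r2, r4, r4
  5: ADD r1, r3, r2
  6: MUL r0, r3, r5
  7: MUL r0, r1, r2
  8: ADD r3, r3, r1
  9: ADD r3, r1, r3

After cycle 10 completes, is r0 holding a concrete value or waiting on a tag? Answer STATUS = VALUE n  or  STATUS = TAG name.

STATUS = TAG Mul2

cycle 1: issue SUB r3<-Add1 // r0:8,r1:4,r2:7,r3:Add1,r4:6,r5:3
cycle 2: issue ADD r0<-Add2 // r0:Add2,r1:4,r2:7,r3:Add1,r4:6,r5:3
cycle 3: issue ADD r5<-Add3 // r0:Add2,r1:4,r2:7,r3:Add1,r4:6,r5:Add3
cycle 4: CDB Add1=-5; issue MUL r3<-Mul1 // r0:Add2,r1:4,r2:7,r3:Mul1,r4:6,r5:Add3
cycle 5: issue MUL r2<-Mul2 // r0:Add2,r1:4,r2:Mul2,r3:Mul1,r4:6,r5:Add3
cycle 6: CDB Add3=6; issue ADD r1<-Add1 // r0:Add2,r1:Add1,r2:Mul2,r3:Mul1,r4:6,r5:6
cycle 7: CDB Add2=-1; stall // r0:-1,r1:Add1,r2:Mul2,r3:Mul1,r4:6,r5:6
cycle 8: stall // r0:-1,r1:Add1,r2:Mul2,r3:Mul1,r4:6,r5:6
cycle 9: stall // r0:-1,r1:Add1,r2:Mul2,r3:Mul1,r4:6,r5:6
cycle 10: CDB Mul2=36; issue MUL r0<-Mul2 // r0:Mul2,r1:Add1,r2:36,r3:Mul1,r4:6,r5:6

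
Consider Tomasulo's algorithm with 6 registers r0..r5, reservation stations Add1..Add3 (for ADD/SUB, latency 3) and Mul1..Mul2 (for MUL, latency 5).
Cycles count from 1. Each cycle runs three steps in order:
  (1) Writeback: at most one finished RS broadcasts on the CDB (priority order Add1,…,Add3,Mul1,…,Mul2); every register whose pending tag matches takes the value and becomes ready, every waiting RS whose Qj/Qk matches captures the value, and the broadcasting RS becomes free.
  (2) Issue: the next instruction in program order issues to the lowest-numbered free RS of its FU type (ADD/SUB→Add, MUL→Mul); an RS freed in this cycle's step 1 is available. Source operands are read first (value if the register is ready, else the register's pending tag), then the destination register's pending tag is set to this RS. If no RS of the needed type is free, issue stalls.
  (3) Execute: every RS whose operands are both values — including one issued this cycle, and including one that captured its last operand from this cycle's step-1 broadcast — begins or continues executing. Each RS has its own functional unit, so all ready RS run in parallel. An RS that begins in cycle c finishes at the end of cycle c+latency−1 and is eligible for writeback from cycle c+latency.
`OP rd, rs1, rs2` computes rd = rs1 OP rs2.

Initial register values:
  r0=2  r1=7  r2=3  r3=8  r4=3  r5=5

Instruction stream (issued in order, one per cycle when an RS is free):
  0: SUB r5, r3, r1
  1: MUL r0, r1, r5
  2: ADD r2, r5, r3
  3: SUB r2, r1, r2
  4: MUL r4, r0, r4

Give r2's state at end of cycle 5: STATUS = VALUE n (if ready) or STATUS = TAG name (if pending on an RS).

STATUS = TAG Add1

c1: issue SUB r5<-Add1 | r0:2,r1:7,r2:3,r3:8,r4:3,r5:Add1
c2: issue MUL r0<-Mul1 | r0:Mul1,r1:7,r2:3,r3:8,r4:3,r5:Add1
c3: issue ADD r2<-Add2 | r0:Mul1,r1:7,r2:Add2,r3:8,r4:3,r5:Add1
c4: CDB Add1=1; issue SUB r2<-Add1 | r0:Mul1,r1:7,r2:Add1,r3:8,r4:3,r5:1
c5: issue MUL r4<-Mul2 | r0:Mul1,r1:7,r2:Add1,r3:8,r4:Mul2,r5:1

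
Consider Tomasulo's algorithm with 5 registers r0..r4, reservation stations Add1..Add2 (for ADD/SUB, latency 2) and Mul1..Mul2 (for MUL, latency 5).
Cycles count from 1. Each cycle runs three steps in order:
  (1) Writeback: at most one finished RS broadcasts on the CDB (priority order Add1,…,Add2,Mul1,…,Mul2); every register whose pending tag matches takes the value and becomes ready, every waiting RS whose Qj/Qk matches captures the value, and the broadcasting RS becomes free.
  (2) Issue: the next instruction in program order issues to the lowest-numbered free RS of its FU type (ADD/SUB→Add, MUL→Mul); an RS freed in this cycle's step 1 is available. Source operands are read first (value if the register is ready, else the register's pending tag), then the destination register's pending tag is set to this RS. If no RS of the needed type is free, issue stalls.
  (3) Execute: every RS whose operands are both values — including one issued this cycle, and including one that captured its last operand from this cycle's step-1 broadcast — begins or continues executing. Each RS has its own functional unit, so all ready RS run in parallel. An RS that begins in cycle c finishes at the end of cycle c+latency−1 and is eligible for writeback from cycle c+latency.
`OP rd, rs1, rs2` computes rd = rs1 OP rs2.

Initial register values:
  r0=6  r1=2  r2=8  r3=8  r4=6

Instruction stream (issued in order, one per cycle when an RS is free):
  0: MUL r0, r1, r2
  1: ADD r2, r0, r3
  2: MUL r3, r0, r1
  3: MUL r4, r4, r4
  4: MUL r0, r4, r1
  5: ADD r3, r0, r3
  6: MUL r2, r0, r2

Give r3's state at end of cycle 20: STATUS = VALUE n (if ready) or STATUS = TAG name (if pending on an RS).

cycle 1: issue MUL r0<-Mul1 // r0:Mul1,r1:2,r2:8,r3:8,r4:6
cycle 2: issue ADD r2<-Add1 // r0:Mul1,r1:2,r2:Add1,r3:8,r4:6
cycle 3: issue MUL r3<-Mul2 // r0:Mul1,r1:2,r2:Add1,r3:Mul2,r4:6
cycle 4: stall // r0:Mul1,r1:2,r2:Add1,r3:Mul2,r4:6
cycle 5: stall // r0:Mul1,r1:2,r2:Add1,r3:Mul2,r4:6
cycle 6: CDB Mul1=16; issue MUL r4<-Mul1 // r0:16,r1:2,r2:Add1,r3:Mul2,r4:Mul1
cycle 7: stall // r0:16,r1:2,r2:Add1,r3:Mul2,r4:Mul1
cycle 8: CDB Add1=24; stall // r0:16,r1:2,r2:24,r3:Mul2,r4:Mul1
cycle 9: stall // r0:16,r1:2,r2:24,r3:Mul2,r4:Mul1
cycle 10: stall // r0:16,r1:2,r2:24,r3:Mul2,r4:Mul1
cycle 11: CDB Mul1=36; issue MUL r0<-Mul1 // r0:Mul1,r1:2,r2:24,r3:Mul2,r4:36
cycle 12: CDB Mul2=32; issue ADD r3<-Add1 // r0:Mul1,r1:2,r2:24,r3:Add1,r4:36
cycle 13: issue MUL r2<-Mul2 // r0:Mul1,r1:2,r2:Mul2,r3:Add1,r4:36
cycle 14: - // r0:Mul1,r1:2,r2:Mul2,r3:Add1,r4:36
cycle 15: - // r0:Mul1,r1:2,r2:Mul2,r3:Add1,r4:36
cycle 16: CDB Mul1=72 // r0:72,r1:2,r2:Mul2,r3:Add1,r4:36
cycle 17: - // r0:72,r1:2,r2:Mul2,r3:Add1,r4:36
cycle 18: CDB Add1=104 // r0:72,r1:2,r2:Mul2,r3:104,r4:36
cycle 19: - // r0:72,r1:2,r2:Mul2,r3:104,r4:36
cycle 20: - // r0:72,r1:2,r2:Mul2,r3:104,r4:36

STATUS = VALUE 104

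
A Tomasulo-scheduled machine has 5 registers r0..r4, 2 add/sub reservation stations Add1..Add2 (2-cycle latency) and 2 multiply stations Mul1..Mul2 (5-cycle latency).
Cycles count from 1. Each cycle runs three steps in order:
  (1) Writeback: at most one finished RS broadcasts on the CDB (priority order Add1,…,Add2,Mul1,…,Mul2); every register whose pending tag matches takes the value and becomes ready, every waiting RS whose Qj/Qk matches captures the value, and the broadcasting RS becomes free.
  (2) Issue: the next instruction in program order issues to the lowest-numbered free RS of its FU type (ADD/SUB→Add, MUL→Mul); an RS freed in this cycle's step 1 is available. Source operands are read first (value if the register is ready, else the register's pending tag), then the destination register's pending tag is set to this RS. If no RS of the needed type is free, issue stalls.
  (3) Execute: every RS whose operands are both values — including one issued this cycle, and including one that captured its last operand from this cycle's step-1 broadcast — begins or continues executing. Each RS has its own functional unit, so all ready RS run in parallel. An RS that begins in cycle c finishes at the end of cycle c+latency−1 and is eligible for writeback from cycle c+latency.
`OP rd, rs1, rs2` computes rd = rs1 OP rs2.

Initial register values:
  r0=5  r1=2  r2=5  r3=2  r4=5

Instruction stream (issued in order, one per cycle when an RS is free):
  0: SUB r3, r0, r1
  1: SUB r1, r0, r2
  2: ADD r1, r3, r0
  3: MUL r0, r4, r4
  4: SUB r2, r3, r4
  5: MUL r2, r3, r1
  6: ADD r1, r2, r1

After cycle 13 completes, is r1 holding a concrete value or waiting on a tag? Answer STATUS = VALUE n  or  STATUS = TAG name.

STATUS = VALUE 32

cycle 1: issue SUB r3<-Add1 // r0:5,r1:2,r2:5,r3:Add1,r4:5
cycle 2: issue SUB r1<-Add2 // r0:5,r1:Add2,r2:5,r3:Add1,r4:5
cycle 3: CDB Add1=3; issue ADD r1<-Add1 // r0:5,r1:Add1,r2:5,r3:3,r4:5
cycle 4: CDB Add2=0; issue MUL r0<-Mul1 // r0:Mul1,r1:Add1,r2:5,r3:3,r4:5
cycle 5: CDB Add1=8; issue SUB r2<-Add1 // r0:Mul1,r1:8,r2:Add1,r3:3,r4:5
cycle 6: issue MUL r2<-Mul2 // r0:Mul1,r1:8,r2:Mul2,r3:3,r4:5
cycle 7: CDB Add1=-2; issue ADD r1<-Add1 // r0:Mul1,r1:Add1,r2:Mul2,r3:3,r4:5
cycle 8: - // r0:Mul1,r1:Add1,r2:Mul2,r3:3,r4:5
cycle 9: CDB Mul1=25 // r0:25,r1:Add1,r2:Mul2,r3:3,r4:5
cycle 10: - // r0:25,r1:Add1,r2:Mul2,r3:3,r4:5
cycle 11: CDB Mul2=24 // r0:25,r1:Add1,r2:24,r3:3,r4:5
cycle 12: - // r0:25,r1:Add1,r2:24,r3:3,r4:5
cycle 13: CDB Add1=32 // r0:25,r1:32,r2:24,r3:3,r4:5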